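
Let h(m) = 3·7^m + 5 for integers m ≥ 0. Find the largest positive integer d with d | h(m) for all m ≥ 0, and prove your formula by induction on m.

Computing the first values: h(0) = 8 and h(1) = 26; gcd(8, 26) = 2, so d ≤ 2.
We prove 2 | 3·7^m + 5 for all m ≥ 0 by induction on m.
For the base case m = 0: h(0) = 8 = 2·(4), so 2 | h(0).
Inductive step: suppose the statement holds for some r ≥ 0, i.e. 2 | h(r). Then
h(r+1) = 3·7^(r+1) + 5 = 7·(3·7^r + 5) - 30 = 7·h(r) - 30. The first term is divisible by 2 by the inductive hypothesis, and -30 is divisible by 2. Hence 2 | h(r+1).
Hence, by induction on m, the claim holds for every m ≥ 0.
Therefore the largest such d is 2.

d = 2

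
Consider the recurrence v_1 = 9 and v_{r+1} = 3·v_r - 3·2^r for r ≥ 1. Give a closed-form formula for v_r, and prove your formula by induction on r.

v_r = 3·2^r + 3^r

Computing the first terms: v_1 = 9, v_2 = 21, v_3 = 51. This suggests v_r = 3·2^r + 3^r.
Base case (r = 1): the formula gives 9 = 9 = v_1.
For the inductive step, assume it holds for an arbitrary m ≥ 1, so v_m = 3·2^m + 3^m.
Then v_{m+1} = 3·v_m - 3·2^m = 3·(3·2^m + 3^m) - 3·2^m = 3·2^(m + 1) + 3^(m + 1),
which is the claimed formula at r = m+1.
By induction, the statement is established for all r ≥ 1.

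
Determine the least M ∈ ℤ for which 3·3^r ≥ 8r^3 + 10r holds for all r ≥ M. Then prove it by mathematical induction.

At r = 5: 729 < 1050, so the inequality fails and M ≥ 6. We prove 3·3^r ≥ 8r^3 + 10r for all r ≥ 6.
When r = 6: 3·3^r = 2187 and 8r^3 + 10r = 1788, so 2187 ≥ 1788.
Inductive step: assume the claim holds for r = p, so 3·3^p ≥ 8p^3 + 10p.
Then 3·3^(p + 1) = 3·(3·3^p) ≥ 3·(8p^3 + 10p).
Also, for p ≥ 6 we have 3·(8p^3 + 10p) ≥ 8(p+1)^3 + 10(p+1), since 3·(8p^3 + 10p) − (8(p+1)^3 + 10(p+1)) = 16p^3 - 24p^2 - 4p - 18, which is nonnegative for all p ≥ 6.
Combining, 3·3^(p + 1) ≥ 8(p+1)^3 + 10(p+1).
By induction, the statement is established for all r ≥ 6.
Hence the smallest such M is 6.

M = 6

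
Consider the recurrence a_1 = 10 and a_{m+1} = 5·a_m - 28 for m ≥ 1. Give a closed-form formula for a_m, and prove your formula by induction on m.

a_m = 3·5^(m - 1) + 7

Computing the first terms: a_1 = 10, a_2 = 22, a_3 = 82. This suggests a_m = 3·5^(m - 1) + 7.
Base case (m = 1): the formula gives 10 = 10 = a_1.
Suppose the result is true for m = j, so a_j = 3·5^(j - 1) + 7.
Then a_{j+1} = 5·a_j - 28 = 5·(3·5^(j - 1) + 7) - 28 = 3·5^j + 7 = 3·5^((j+1) - 1) + 7,
which is the claimed formula at m = j+1.
By induction, the statement is established for all m ≥ 1.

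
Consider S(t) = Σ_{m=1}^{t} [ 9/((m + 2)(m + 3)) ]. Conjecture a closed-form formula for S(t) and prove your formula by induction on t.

S(t) = 3t/(t + 3)

We claim S(t) = 3t/(t + 3) for all t ≥ 1.
Base step (t = 1): S(1) = 3/4, and the closed form gives 3/4. They agree.
Inductive step: suppose the statement holds for some m ≥ 1, so S(m) = 3m/(m + 3).
Then S(m+1) = S(m) + (9/((m + 3)(m + 4))) = (3m/(m + 3)) + (9/((m + 3)(m + 4))).
Simplifying, S(m+1) = 3(m + 1)/(m + 4) = 3(m+1)/((m+1) + 3),
which is the closed form with t = m+1.
This completes the induction.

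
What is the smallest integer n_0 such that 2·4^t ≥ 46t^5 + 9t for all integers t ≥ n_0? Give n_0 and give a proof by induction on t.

At t = 10: 2097152 < 4600090, so the inequality fails and n_0 ≥ 11. We prove 2·4^t ≥ 46t^5 + 9t for all t ≥ 11.
Base case (t = 11): 2·4^t = 8388608 and 46t^5 + 9t = 7408445, so 8388608 ≥ 7408445.
Inductive step: suppose the statement holds for some r ≥ 11, so 2·4^r ≥ 46r^5 + 9r.
Then 2·4^(r + 1) = 4·(2·4^r) ≥ 4·(46r^5 + 9r).
Also, for r ≥ 11 we have 4·(46r^5 + 9r) ≥ 46(r+1)^5 + 9(r+1), since 4·(46r^5 + 9r) − (46(r+1)^5 + 9(r+1)) = 138r^5 - 230r^4 - 460r^3 - 460r^2 - 203r - 55, which is nonnegative for all r ≥ 11.
Combining, 2·4^(r + 1) ≥ 46(r+1)^5 + 9(r+1).
By the principle of mathematical induction, the result holds for all t ≥ 11.
Hence the smallest such n_0 is 11.

n_0 = 11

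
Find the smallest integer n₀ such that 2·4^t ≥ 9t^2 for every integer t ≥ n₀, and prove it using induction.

n₀ = 3

At t = 2: 32 < 36, so the inequality fails and n₀ ≥ 3. We prove 2·4^t ≥ 9t^2 for all t ≥ 3.
When t = 3: 2·4^t = 128 and 9t^2 = 81, so 128 ≥ 81.
For the inductive step, assume it holds for an arbitrary p ≥ 3, so 2·4^p ≥ 9p^2.
Then 2·4^(p + 1) = 4·(2·4^p) ≥ 4·(9p^2).
Also, for p ≥ 3 we have 4·(9p^2) ≥ 9(p+1)^2, since 4 ≥ (1 + 1/p)^2 for all p ≥ 3.
Combining, 2·4^(p + 1) ≥ 9(p+1)^2.
By the principle of mathematical induction, the result holds for all t ≥ 3.
Hence the smallest such n₀ is 3.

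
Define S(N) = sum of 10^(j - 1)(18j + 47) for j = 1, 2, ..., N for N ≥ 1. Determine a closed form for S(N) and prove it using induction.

S(N) = 10^N(2N + 5) - 5

We claim S(N) = 10^N(2N + 5) - 5 for all N ≥ 1.
Base case (N = 1): S(1) = 65, and the closed form gives 65. They agree.
Suppose the result is true for N = j, so S(j) = 10^j(2j + 5) - 5.
Then S(j+1) = S(j) + (10^j(18j + 65)) = (10^j(2j + 5) - 5) + (10^j(18j + 65)).
Simplifying, S(j+1) = 20·10^j·j + 70·10^j - 5 = 10^(j+1)(2(j+1) + 5) - 5,
which is the closed form with N = j+1.
This completes the induction.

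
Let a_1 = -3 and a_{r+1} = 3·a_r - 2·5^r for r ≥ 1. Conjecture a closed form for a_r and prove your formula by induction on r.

a_r = 2·3^(r - 1) - 5^r

Computing the first terms: a_1 = -3, a_2 = -19, a_3 = -107. This suggests a_r = 2·3^(r - 1) - 5^r.
Base step (r = 1): the formula gives -3 = -3 = a_1.
For the inductive step, assume it holds for an arbitrary j ≥ 1, so a_j = 2·3^(j - 1) - 5^j.
Then a_{j+1} = 3·a_j - 2·5^j = 3·(2·3^(j - 1) - 5^j) - 2·5^j = 2·3^j - 5^(j + 1) = 2·3^((j+1) - 1) - 5^(j+1),
which is the claimed formula at r = j+1.
Hence, by induction on r, the claim holds for every r ≥ 1.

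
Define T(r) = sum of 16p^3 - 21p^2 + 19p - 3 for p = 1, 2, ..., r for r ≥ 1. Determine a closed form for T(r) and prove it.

T(r) = r(4r^3 + r^2 + 3r + 3)

We claim T(r) = r(4r^3 + r^2 + 3r + 3) for all r ≥ 1.
For the base case r = 1: T(1) = 11, and the closed form gives 11. They agree.
Inductive step: assume the claim holds for r = p, so T(p) = p(4p^3 + p^2 + 3p + 3).
Then T(p+1) = T(p) + (16p^3 + 27p^2 + 25p + 11) = (p(4p^3 + p^2 + 3p + 3)) + (16p^3 + 27p^2 + 25p + 11).
Simplifying, T(p+1) = (p + 1)(4p^3 + 13p^2 + 17p + 11) = (p+1)(4(p+1)^3 + (p+1)^2 + 3(p+1) + 3),
which is the closed form with r = p+1.
This completes the induction.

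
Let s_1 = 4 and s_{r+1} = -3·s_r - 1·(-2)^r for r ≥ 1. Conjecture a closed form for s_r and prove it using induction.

Computing the first terms: s_1 = 4, s_2 = -10, s_3 = 26. This suggests s_r = -(-2)^r + 2(-3)^(r - 1).
Base case (r = 1): the formula gives 4 = 4 = s_1.
Inductive step: assume the claim holds for r = i, so s_i = -(-2)^i + 2(-3)^(i - 1).
Then s_{i+1} = -3·s_i - 1·(-2)^i = -3·(-(-2)^i + 2(-3)^(i - 1)) - 1·(-2)^i = -(-2)^(i + 1) + 2(-3)^i = -(-2)^(i+1) + 2(-3)^((i+1) - 1),
which is the claimed formula at r = i+1.
This completes the induction.

s_r = -(-2)^r + 2(-3)^(r - 1)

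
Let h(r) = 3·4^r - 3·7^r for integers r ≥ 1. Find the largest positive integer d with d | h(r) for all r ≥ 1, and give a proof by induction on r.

d = 9

Computing the first values: h(1) = -9 and h(2) = -99; gcd(-9, -99) = 9, so d ≤ 9.
We prove 9 | 3·4^r - 3·7^r for all r ≥ 1 by induction on r.
Base case (r = 1): h(1) = -9 = 9·(-1), so 9 | h(1).
Inductive step: assume the claim holds for r = j, i.e. 9 | h(j). Then
h(j+1) − 7·h(j) = (3·4^(j+1) - 3·7^(j+1)) − 7·(3·4^j - 3·7^j) = (3)·4^j·(4 − 7) = (-9)·4^j. Since 9 | h(j) by the inductive hypothesis, 9 | 7·h(j); and 9 | -9 since -9 = 9·-1. Therefore 9 | h(j+1).
Hence, by induction on r, the claim holds for every r ≥ 1.
Therefore the largest such d is 9.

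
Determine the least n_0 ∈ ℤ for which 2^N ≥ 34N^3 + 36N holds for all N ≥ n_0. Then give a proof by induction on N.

At N = 17: 131072 < 167654, so the inequality fails and n_0 ≥ 18. We prove 2^N ≥ 34N^3 + 36N for all N ≥ 18.
For the base case N = 18: 2^N = 262144 and 34N^3 + 36N = 198936, so 262144 ≥ 198936.
For the inductive step, assume it holds for an arbitrary i ≥ 18, so 2^i ≥ 34i^3 + 36i.
Then 2^(i + 1) = 2·(2^i) ≥ 2·(34i^3 + 36i).
Also, for i ≥ 18 we have 2·(34i^3 + 36i) ≥ 34(i+1)^3 + 36(i+1), since 2·(34i^3 + 36i) − (34(i+1)^3 + 36(i+1)) = 34i^3 - 102i^2 - 66i - 70, which is nonnegative for all i ≥ 18.
Combining, 2^(i + 1) ≥ 34(i+1)^3 + 36(i+1).
By induction, the statement is established for all N ≥ 18.
Hence the smallest such n_0 is 18.

n_0 = 18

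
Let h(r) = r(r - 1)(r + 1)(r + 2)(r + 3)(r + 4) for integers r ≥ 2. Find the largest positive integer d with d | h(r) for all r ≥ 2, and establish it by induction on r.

d = 720

Computing the first values: h(2) = 720 and h(3) = 5040; gcd(720, 5040) = 720, so d ≤ 720.
We prove 720 | r(r - 1)(r + 1)(r + 2)(r + 3)(r + 4) for all r ≥ 2 by induction on r.
Base case (r = 2): h(2) = 720 = 720·(1), so 720 | h(2).
For the inductive step, assume it holds for an arbitrary k ≥ 2, i.e. 720 | h(k). Then
h(k+1) − h(k) = k·(k+1)·(k+2)·(k+3)·(k+4)·(k+5) − (k-1)·k·(k+1)·(k+2)·(k+3)·(k+4) = k·(k+1)·(k+2)·(k+3)·(k+4)·[(k+5) − (k-1)] = 6·k·(k+1)·(k+2)·(k+3)·(k+4). The product of 5 consecutive integers is divisible by (5)! = 120, so h(k+1) − h(k) is divisible by 6·120 = 720. By the inductive hypothesis 720 | h(k), hence 720 | h(k+1).
This completes the induction.
Therefore the largest such d is 720.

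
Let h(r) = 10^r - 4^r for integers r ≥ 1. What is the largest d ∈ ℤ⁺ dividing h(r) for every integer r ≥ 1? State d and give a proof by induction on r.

Computing the first values: h(1) = 6 and h(2) = 84; gcd(6, 84) = 6, so d ≤ 6.
We prove 6 | 10^r - 4^r for all r ≥ 1 by induction on r.
Base case (r = 1): h(1) = 6 = 6·(1), so 6 | h(1).
Suppose the result is true for r = k, i.e. 6 | h(k). Then
10^{k+1} − 4^{k+1} = 10·10^k − 4·4^k = 10·(10^k − 4^k) + (6)·4^k. The first term is divisible by 6 by the inductive hypothesis, and the second term (6)·4^k is divisible by 6 since 6 | 6. Hence 6 | h(k+1).
Hence, by induction on r, the claim holds for every r ≥ 1.
Therefore the largest such d is 6.

d = 6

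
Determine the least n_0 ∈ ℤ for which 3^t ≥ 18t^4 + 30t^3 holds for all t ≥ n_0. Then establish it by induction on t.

n_0 = 12

At t = 11: 177147 < 303468, so the inequality fails and n_0 ≥ 12. We prove 3^t ≥ 18t^4 + 30t^3 for all t ≥ 12.
When t = 12: 3^t = 531441 and 18t^4 + 30t^3 = 425088, so 531441 ≥ 425088.
For the inductive step, assume it holds for an arbitrary m ≥ 12, so 3^m ≥ 18m^4 + 30m^3.
Then 3^(m + 1) = 3·(3^m) ≥ 3·(18m^4 + 30m^3).
Also, for m ≥ 12 we have 3·(18m^4 + 30m^3) ≥ 18(m+1)^4 + 30(m+1)^3, since 3·(18m^4 + 30m^3) − (18(m+1)^4 + 30(m+1)^3) = 36m^4 - 12m^3 - 198m^2 - 162m - 48, which is nonnegative for all m ≥ 12.
Combining, 3^(m + 1) ≥ 18(m+1)^4 + 30(m+1)^3.
Hence, by induction on t, the claim holds for every t ≥ 12.
Hence the smallest such n_0 is 12.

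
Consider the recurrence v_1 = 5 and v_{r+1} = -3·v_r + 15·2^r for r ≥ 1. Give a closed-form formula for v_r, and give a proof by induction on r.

Computing the first terms: v_1 = 5, v_2 = 15, v_3 = 15. This suggests v_r = -(-3)^(r - 1) + 3·2^r.
For the base case r = 1: the formula gives 5 = 5 = v_1.
For the inductive step, assume it holds for an arbitrary k ≥ 1, so v_k = -(-3)^(k - 1) + 3·2^k.
Then v_{k+1} = -3·v_k + 15·2^k = -3·(-(-3)^(k - 1) + 3·2^k) + 15·2^k = -(-3)^k + 3·2^(k + 1) = -(-3)^((k+1) - 1) + 3·2^(k+1),
which is the claimed formula at r = k+1.
By induction, the statement is established for all r ≥ 1.

v_r = -(-3)^(r - 1) + 3·2^r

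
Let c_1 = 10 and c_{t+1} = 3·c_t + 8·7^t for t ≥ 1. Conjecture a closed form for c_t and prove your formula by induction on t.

Computing the first terms: c_1 = 10, c_2 = 86, c_3 = 650. This suggests c_t = -4·3^(t - 1) + 2·7^t.
Base case (t = 1): the formula gives 10 = 10 = c_1.
For the inductive step, assume it holds for an arbitrary k ≥ 1, so c_k = -4·3^(k - 1) + 2·7^k.
Then c_{k+1} = 3·c_k + 8·7^k = 3·(-4·3^(k - 1) + 2·7^k) + 8·7^k = -4·3^k + 2·7^(k + 1) = -4·3^((k+1) - 1) + 2·7^(k+1),
which is the claimed formula at t = k+1.
This completes the induction.

c_t = -4·3^(t - 1) + 2·7^t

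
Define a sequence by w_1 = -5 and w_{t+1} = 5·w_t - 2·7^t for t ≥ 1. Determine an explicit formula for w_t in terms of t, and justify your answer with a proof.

w_t = 2·5^(t - 1) - 7^t

Computing the first terms: w_1 = -5, w_2 = -39, w_3 = -293. This suggests w_t = 2·5^(t - 1) - 7^t.
For the base case t = 1: the formula gives -5 = -5 = w_1.
Suppose the result is true for t = k, so w_k = 2·5^(k - 1) - 7^k.
Then w_{k+1} = 5·w_k - 2·7^k = 5·(2·5^(k - 1) - 7^k) - 2·7^k = 2·5^k - 7^(k + 1) = 2·5^((k+1) - 1) - 7^(k+1),
which is the claimed formula at t = k+1.
Hence, by induction on t, the claim holds for every t ≥ 1.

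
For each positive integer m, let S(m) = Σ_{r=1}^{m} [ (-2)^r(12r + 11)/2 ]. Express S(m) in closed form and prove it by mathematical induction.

We claim S(m) = (-2)^m(4m + 5) - 5 for all m ≥ 1.
For the base case m = 1: S(1) = -23, and the closed form gives -23. They agree.
For the inductive step, assume it holds for an arbitrary r ≥ 1, so S(r) = (-2)^r(4r + 5) - 5.
Then S(r+1) = S(r) + ((-2)^r(-12r - 23)) = ((-2)^r(4r + 5) - 5) + ((-2)^r(-12r - 23)).
Simplifying, S(r+1) = -8(-2)^r·r - 18(-2)^r - 5 = (-2)^(r+1)(4(r+1) + 5) - 5,
which is the closed form with m = r+1.
Hence, by induction on m, the claim holds for every m ≥ 1.

S(m) = (-2)^m(4m + 5) - 5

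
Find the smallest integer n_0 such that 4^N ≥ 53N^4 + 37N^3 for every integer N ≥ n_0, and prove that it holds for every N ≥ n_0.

At N = 9: 262144 < 374706, so the inequality fails and n_0 ≥ 10. We prove 4^N ≥ 53N^4 + 37N^3 for all N ≥ 10.
When N = 10: 4^N = 1048576 and 53N^4 + 37N^3 = 567000, so 1048576 ≥ 567000.
Inductive step: assume the claim holds for N = m, so 4^m ≥ 53m^4 + 37m^3.
Then 4^(m + 1) = 4·(4^m) ≥ 4·(53m^4 + 37m^3).
Also, for m ≥ 10 we have 4·(53m^4 + 37m^3) ≥ 53(m+1)^4 + 37(m+1)^3, since 4·(53m^4 + 37m^3) − (53(m+1)^4 + 37(m+1)^3) = 159m^4 - 101m^3 - 429m^2 - 323m - 90, which is nonnegative for all m ≥ 10.
Combining, 4^(m + 1) ≥ 53(m+1)^4 + 37(m+1)^3.
This completes the induction.
Hence the smallest such n_0 is 10.

n_0 = 10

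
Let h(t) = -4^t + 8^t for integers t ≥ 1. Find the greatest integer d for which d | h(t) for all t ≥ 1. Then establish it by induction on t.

Computing the first values: h(1) = 4 and h(2) = 48; gcd(4, 48) = 4, so d ≤ 4.
We prove 4 | -4^t + 8^t for all t ≥ 1 by induction on t.
Base case (t = 1): h(1) = 4 = 4·(1), so 4 | h(1).
For the inductive step, assume it holds for an arbitrary r ≥ 1, i.e. 4 | h(r). Then
8^{r+1} − 4^{r+1} = 8·8^r − 4·4^r = 8·(8^r − 4^r) + (4)·4^r. The first term is divisible by 4 by the inductive hypothesis, and the second term (4)·4^r is divisible by 4 since 4 | 4. Hence 4 | h(r+1).
By the principle of mathematical induction, the result holds for all t ≥ 1.
Therefore the largest such d is 4.

d = 4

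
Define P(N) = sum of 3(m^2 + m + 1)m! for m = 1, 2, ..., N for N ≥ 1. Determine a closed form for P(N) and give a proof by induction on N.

We claim P(N) = (3N + 3)(N + 1)! - 3 for all N ≥ 1.
When N = 1: P(1) = 9, and the closed form gives 9. They agree.
Inductive step: assume the claim holds for N = m, so P(m) = (3m + 3)(m + 1)! - 3.
Then P(m+1) = P(m) + (3(m^2 + 3m + 3)(m + 1)!) = ((3m + 3)(m + 1)! - 3) + (3(m^2 + 3m + 3)(m + 1)!).
Simplifying, P(m+1) = (3(m+1) + 3)((m+1) + 1)! - 3,
which is the closed form with N = m+1.
By the principle of mathematical induction, the result holds for all N ≥ 1.

P(N) = (3N + 3)(N + 1)! - 3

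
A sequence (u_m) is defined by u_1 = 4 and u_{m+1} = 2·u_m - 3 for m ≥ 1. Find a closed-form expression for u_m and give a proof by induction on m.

u_m = 2^(m - 1) + 3

Computing the first terms: u_1 = 4, u_2 = 5, u_3 = 7. This suggests u_m = 2^(m - 1) + 3.
Base case (m = 1): the formula gives 4 = 4 = u_1.
For the inductive step, assume it holds for an arbitrary i ≥ 1, so u_i = 2^(i - 1) + 3.
Then u_{i+1} = 2·u_i - 3 = 2·(2^(i - 1) + 3) - 3 = 2^i + 3 = 2^((i+1) - 1) + 3,
which is the claimed formula at m = i+1.
Hence, by induction on m, the claim holds for every m ≥ 1.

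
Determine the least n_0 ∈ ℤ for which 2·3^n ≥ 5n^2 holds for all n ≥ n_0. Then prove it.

n_0 = 3

At n = 2: 18 < 20, so the inequality fails and n_0 ≥ 3. We prove 2·3^n ≥ 5n^2 for all n ≥ 3.
Base case (n = 3): 2·3^n = 54 and 5n^2 = 45, so 54 ≥ 45.
For the inductive step, assume it holds for an arbitrary p ≥ 3, so 2·3^p ≥ 5p^2.
Then 2·3^(p + 1) = 3·(2·3^p) ≥ 3·(5p^2).
Also, for p ≥ 3 we have 3·(5p^2) ≥ 5(p+1)^2, since 3 ≥ (1 + 1/p)^2 for all p ≥ 3.
Combining, 2·3^(p + 1) ≥ 5(p+1)^2.
By induction, the statement is established for all n ≥ 3.
Hence the smallest such n_0 is 3.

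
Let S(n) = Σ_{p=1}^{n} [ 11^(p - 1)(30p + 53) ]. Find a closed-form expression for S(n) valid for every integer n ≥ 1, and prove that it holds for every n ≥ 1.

S(n) = 11^n(3n + 5) - 5

We claim S(n) = 11^n(3n + 5) - 5 for all n ≥ 1.
Base step (n = 1): S(1) = 83, and the closed form gives 83. They agree.
For the inductive step, assume it holds for an arbitrary p ≥ 1, so S(p) = 11^p(3p + 5) - 5.
Then S(p+1) = S(p) + (11^p(30p + 83)) = (11^p(3p + 5) - 5) + (11^p(30p + 83)).
Simplifying, S(p+1) = 33·11^p·p + 88·11^p - 5 = 11^(p+1)(3(p+1) + 5) - 5,
which is the closed form with n = p+1.
By the principle of mathematical induction, the result holds for all n ≥ 1.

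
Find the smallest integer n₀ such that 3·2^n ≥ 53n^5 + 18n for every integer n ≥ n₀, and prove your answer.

At n = 28: 805306368 < 912150008, so the inequality fails and n₀ ≥ 29. We prove 3·2^n ≥ 53n^5 + 18n for all n ≥ 29.
For the base case n = 29: 3·2^n = 1610612736 and 53n^5 + 18n = 1087091419, so 1610612736 ≥ 1087091419.
Suppose the result is true for n = i, so 3·2^i ≥ 53i^5 + 18i.
Then 3·2^(i + 1) = 2·(3·2^i) ≥ 2·(53i^5 + 18i).
Also, for i ≥ 29 we have 2·(53i^5 + 18i) ≥ 53(i+1)^5 + 18(i+1), since 2·(53i^5 + 18i) − (53(i+1)^5 + 18(i+1)) = 53i^5 - 265i^4 - 530i^3 - 530i^2 - 247i - 71, which is nonnegative for all i ≥ 29.
Combining, 3·2^(i + 1) ≥ 53(i+1)^5 + 18(i+1).
Hence, by induction on n, the claim holds for every n ≥ 29.
Hence the smallest such n₀ is 29.

n₀ = 29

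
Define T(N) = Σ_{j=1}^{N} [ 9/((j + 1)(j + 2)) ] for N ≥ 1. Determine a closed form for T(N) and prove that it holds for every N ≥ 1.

T(N) = 9N/(2(N + 2))

We claim T(N) = 9N/(2(N + 2)) for all N ≥ 1.
Base case (N = 1): T(1) = 3/2, and the closed form gives 3/2. They agree.
For the inductive step, assume it holds for an arbitrary j ≥ 1, so T(j) = 9j/(2(j + 2)).
Then T(j+1) = T(j) + (9/((j + 2)(j + 3))) = (9j/(2(j + 2))) + (9/((j + 2)(j + 3))).
Simplifying, T(j+1) = 9(j + 1)/(2(j + 3)) = 9(j+1)/(2((j+1) + 2)),
which is the closed form with N = j+1.
By the principle of mathematical induction, the result holds for all N ≥ 1.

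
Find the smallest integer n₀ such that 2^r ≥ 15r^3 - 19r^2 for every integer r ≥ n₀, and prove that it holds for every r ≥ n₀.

n₀ = 16

At r = 15: 32768 < 46350, so the inequality fails and n₀ ≥ 16. We prove 2^r ≥ 15r^3 - 19r^2 for all r ≥ 16.
For the base case r = 16: 2^r = 65536 and 15r^3 - 19r^2 = 56576, so 65536 ≥ 56576.
For the inductive step, assume it holds for an arbitrary i ≥ 16, so 2^i ≥ 15i^3 - 19i^2.
Then 2^(i + 1) = 2·(2^i) ≥ 2·(15i^3 - 19i^2).
Also, for i ≥ 16 we have 2·(15i^3 - 19i^2) ≥ 15(i+1)^3 - 19(i+1)^2, since 2·(15i^3 - 19i^2) − (15(i+1)^3 - 19(i+1)^2) = 15i^3 - 64i^2 - 7i + 4, which is nonnegative for all i ≥ 16.
Combining, 2^(i + 1) ≥ 15(i+1)^3 - 19(i+1)^2.
Hence, by induction on r, the claim holds for every r ≥ 16.
Hence the smallest such n₀ is 16.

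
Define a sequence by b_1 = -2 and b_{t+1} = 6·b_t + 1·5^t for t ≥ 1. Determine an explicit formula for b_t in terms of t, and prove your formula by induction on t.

Computing the first terms: b_1 = -2, b_2 = -7, b_3 = -17. This suggests b_t = -5^t + 3·6^(t - 1).
For the base case t = 1: the formula gives -2 = -2 = b_1.
For the inductive step, assume it holds for an arbitrary p ≥ 1, so b_p = -5^p + 3·6^(p - 1).
Then b_{p+1} = 6·b_p + 1·5^p = 6·(-5^p + 3·6^(p - 1)) + 1·5^p = -5^(p + 1) + 3·6^p = -5^(p+1) + 3·6^((p+1) - 1),
which is the claimed formula at t = p+1.
By induction, the statement is established for all t ≥ 1.

b_t = -5^t + 3·6^(t - 1)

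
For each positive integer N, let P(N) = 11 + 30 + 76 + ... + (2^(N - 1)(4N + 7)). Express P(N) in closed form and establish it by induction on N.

P(N) = 2^N(4N + 3) - 3

We claim P(N) = 2^N(4N + 3) - 3 for all N ≥ 1.
Base case (N = 1): P(1) = 11, and the closed form gives 11. They agree.
Inductive step: suppose the statement holds for some k ≥ 1, so P(k) = 2^k(4k + 3) - 3.
Then P(k+1) = P(k) + (2^k(4k + 11)) = (2^k(4k + 3) - 3) + (2^k(4k + 11)).
Simplifying, P(k+1) = 8·2^k·k + 14·2^k - 3 = 2^(k+1)(4(k+1) + 3) - 3,
which is the closed form with N = k+1.
By induction, the statement is established for all N ≥ 1.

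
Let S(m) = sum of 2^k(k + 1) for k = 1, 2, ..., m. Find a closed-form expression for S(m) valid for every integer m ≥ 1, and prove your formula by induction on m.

We claim S(m) = 2^(m + 1)m for all m ≥ 1.
For the base case m = 1: S(1) = 4, and the closed form gives 4. They agree.
Inductive step: suppose the statement holds for some k ≥ 1, so S(k) = 2^(k + 1)k.
Then S(k+1) = S(k) + (2^(k + 1)(k + 2)) = (2^(k + 1)k) + (2^(k + 1)(k + 2)).
Simplifying, S(k+1) = 2^(k + 2)(k + 1) = 2^((k+1) + 1)(k+1),
which is the closed form with m = k+1.
This completes the induction.

S(m) = 2^(m + 1)m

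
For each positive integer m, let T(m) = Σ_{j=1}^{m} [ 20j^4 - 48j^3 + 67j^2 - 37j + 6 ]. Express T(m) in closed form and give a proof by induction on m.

We claim T(m) = m(4m^4 - 2m^3 + 5m^2 + 3m - 2) for all m ≥ 1.
Base step (m = 1): T(1) = 8, and the closed form gives 8. They agree.
Inductive step: assume the claim holds for m = j, so T(j) = j(4j^4 - 2j^3 + 5j^2 + 3j - 2).
Then T(j+1) = T(j) + (20j^4 + 32j^3 + 43j^2 + 33j + 8) = (j(4j^4 - 2j^3 + 5j^2 + 3j - 2)) + (20j^4 + 32j^3 + 43j^2 + 33j + 8).
Simplifying, T(j+1) = (j + 1)(4j^4 + 14j^3 + 23j^2 + 23j + 8) = (j+1)(4(j+1)^4 - 2(j+1)^3 + 5(j+1)^2 + 3(j+1) - 2),
which is the closed form with m = j+1.
By the principle of mathematical induction, the result holds for all m ≥ 1.

T(m) = m(4m^4 - 2m^3 + 5m^2 + 3m - 2)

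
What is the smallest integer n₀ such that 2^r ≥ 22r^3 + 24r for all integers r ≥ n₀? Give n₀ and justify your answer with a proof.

n₀ = 17

At r = 16: 65536 < 90496, so the inequality fails and n₀ ≥ 17. We prove 2^r ≥ 22r^3 + 24r for all r ≥ 17.
For the base case r = 17: 2^r = 131072 and 22r^3 + 24r = 108494, so 131072 ≥ 108494.
For the inductive step, assume it holds for an arbitrary j ≥ 17, so 2^j ≥ 22j^3 + 24j.
Then 2^(j + 1) = 2·(2^j) ≥ 2·(22j^3 + 24j).
Also, for j ≥ 17 we have 2·(22j^3 + 24j) ≥ 22(j+1)^3 + 24(j+1), since 2·(22j^3 + 24j) − (22(j+1)^3 + 24(j+1)) = 22j^3 - 66j^2 - 42j - 46, which is nonnegative for all j ≥ 17.
Combining, 2^(j + 1) ≥ 22(j+1)^3 + 24(j+1).
Hence, by induction on r, the claim holds for every r ≥ 17.
Hence the smallest such n₀ is 17.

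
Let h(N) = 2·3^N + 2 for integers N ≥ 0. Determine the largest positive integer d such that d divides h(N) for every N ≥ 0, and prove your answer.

Computing the first values: h(0) = 4 and h(1) = 8; gcd(4, 8) = 4, so d ≤ 4.
We prove 4 | 2·3^N + 2 for all N ≥ 0 by induction on N.
Base step (N = 0): h(0) = 4 = 4·(1), so 4 | h(0).
For the inductive step, assume it holds for an arbitrary i ≥ 0, i.e. 4 | h(i). Then
h(i+1) = 2·3^(i+1) + 2 = 3·(2·3^i + 2) - 4 = 3·h(i) - 4. The first term is divisible by 4 by the inductive hypothesis, and -4 is divisible by 4. Hence 4 | h(i+1).
By induction, the statement is established for all N ≥ 0.
Therefore the largest such d is 4.

d = 4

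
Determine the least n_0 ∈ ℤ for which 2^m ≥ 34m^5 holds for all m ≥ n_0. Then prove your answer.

At m = 29: 536870912 < 697379066, so the inequality fails and n_0 ≥ 30. We prove 2^m ≥ 34m^5 for all m ≥ 30.
Base step (m = 30): 2^m = 1073741824 and 34m^5 = 826200000, so 1073741824 ≥ 826200000.
Inductive step: assume the claim holds for m = j, so 2^j ≥ 34j^5.
Then 2^(j + 1) = 2·(2^j) ≥ 2·(34j^5).
Also, for j ≥ 30 we have 2·(34j^5) ≥ 34(j+1)^5, since 2 ≥ (1 + 1/j)^5 for all j ≥ 30.
Combining, 2^(j + 1) ≥ 34(j+1)^5.
This completes the induction.
Hence the smallest such n_0 is 30.

n_0 = 30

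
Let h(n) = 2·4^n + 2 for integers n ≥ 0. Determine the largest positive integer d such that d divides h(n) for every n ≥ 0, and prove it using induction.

Computing the first values: h(0) = 4 and h(1) = 10; gcd(4, 10) = 2, so d ≤ 2.
We prove 2 | 2·4^n + 2 for all n ≥ 0 by induction on n.
For the base case n = 0: h(0) = 4 = 2·(2), so 2 | h(0).
For the inductive step, assume it holds for an arbitrary p ≥ 0, i.e. 2 | h(p). Then
h(p+1) = 2·4^(p+1) + 2 = 4·(2·4^p + 2) - 6 = 4·h(p) - 6. The first term is divisible by 2 by the inductive hypothesis, and -6 is divisible by 2. Hence 2 | h(p+1).
This completes the induction.
Therefore the largest such d is 2.

d = 2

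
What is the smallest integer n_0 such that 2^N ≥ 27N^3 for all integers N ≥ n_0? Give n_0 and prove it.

n_0 = 18

At N = 17: 131072 < 132651, so the inequality fails and n_0 ≥ 18. We prove 2^N ≥ 27N^3 for all N ≥ 18.
For the base case N = 18: 2^N = 262144 and 27N^3 = 157464, so 262144 ≥ 157464.
Inductive step: assume the claim holds for N = r, so 2^r ≥ 27r^3.
Then 2^(r + 1) = 2·(2^r) ≥ 2·(27r^3).
Also, for r ≥ 18 we have 2·(27r^3) ≥ 27(r+1)^3, since 2 ≥ (1 + 1/r)^3 for all r ≥ 18.
Combining, 2^(r + 1) ≥ 27(r+1)^3.
Hence, by induction on N, the claim holds for every N ≥ 18.
Hence the smallest such n_0 is 18.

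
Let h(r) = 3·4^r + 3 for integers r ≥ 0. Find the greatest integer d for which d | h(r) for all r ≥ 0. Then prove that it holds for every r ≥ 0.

Computing the first values: h(0) = 6 and h(1) = 15; gcd(6, 15) = 3, so d ≤ 3.
We prove 3 | 3·4^r + 3 for all r ≥ 0 by induction on r.
Base step (r = 0): h(0) = 6 = 3·(2), so 3 | h(0).
Suppose the result is true for r = k, i.e. 3 | h(k). Then
h(k+1) = 3·4^(k+1) + 3 = 4·(3·4^k + 3) - 9 = 4·h(k) - 9. The first term is divisible by 3 by the inductive hypothesis, and -9 is divisible by 3. Hence 3 | h(k+1).
By the principle of mathematical induction, the result holds for all r ≥ 0.
Therefore the largest such d is 3.

d = 3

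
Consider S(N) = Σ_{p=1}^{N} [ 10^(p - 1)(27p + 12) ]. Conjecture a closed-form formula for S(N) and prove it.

We claim S(N) = 10^N(3N + 1) - 1 for all N ≥ 1.
For the base case N = 1: S(1) = 39, and the closed form gives 39. They agree.
Suppose the result is true for N = p, so S(p) = 10^p(3p + 1) - 1.
Then S(p+1) = S(p) + (10^p(27p + 39)) = (10^p(3p + 1) - 1) + (10^p(27p + 39)).
Simplifying, S(p+1) = 30·10^p·p + 40·10^p - 1 = 10^(p+1)(3(p+1) + 1) - 1,
which is the closed form with N = p+1.
By induction, the statement is established for all N ≥ 1.

S(N) = 10^N(3N + 1) - 1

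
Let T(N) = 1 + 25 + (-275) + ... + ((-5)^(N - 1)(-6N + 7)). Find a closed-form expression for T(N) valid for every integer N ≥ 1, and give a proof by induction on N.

We claim T(N) = (-5)^N(N - 1) + 1 for all N ≥ 1.
When N = 1: T(1) = 1, and the closed form gives 1. They agree.
Inductive step: suppose the statement holds for some m ≥ 1, so T(m) = (-5)^m(m - 1) + 1.
Then T(m+1) = T(m) + ((-5)^m(-6m + 1)) = ((-5)^m(m - 1) + 1) + ((-5)^m(-6m + 1)).
Simplifying, T(m+1) = (-5)^(m + 1)m + 1 = (-5)^(m+1)((m+1) - 1) + 1,
which is the closed form with N = m+1.
By induction, the statement is established for all N ≥ 1.

T(N) = (-5)^N(N - 1) + 1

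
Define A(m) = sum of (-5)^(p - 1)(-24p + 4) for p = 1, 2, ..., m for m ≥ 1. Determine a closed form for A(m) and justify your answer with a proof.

We claim A(m) = 4(-5)^m·m for all m ≥ 1.
When m = 1: A(1) = -20, and the closed form gives -20. They agree.
Inductive step: assume the claim holds for m = p, so A(p) = 4(-5)^p·p.
Then A(p+1) = A(p) + ((-5)^p(-24p - 20)) = (4(-5)^p·p) + ((-5)^p(-24p - 20)).
Simplifying, A(p+1) = (-5)^(p + 1)(4p + 4) = 4(-5)^(p+1)·(p+1),
which is the closed form with m = p+1.
This completes the induction.

A(m) = 4(-5)^m·m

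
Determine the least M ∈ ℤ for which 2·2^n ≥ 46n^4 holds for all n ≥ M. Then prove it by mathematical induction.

At n = 22: 8388608 < 10775776, so the inequality fails and M ≥ 23. We prove 2·2^n ≥ 46n^4 for all n ≥ 23.
Base step (n = 23): 2·2^n = 16777216 and 46n^4 = 12872686, so 16777216 ≥ 12872686.
Suppose the result is true for n = k, so 2·2^k ≥ 46k^4.
Then 2·2^(k + 1) = 2·(2·2^k) ≥ 2·(46k^4).
Also, for k ≥ 23 we have 2·(46k^4) ≥ 46(k+1)^4, since 2 ≥ (1 + 1/k)^4 for all k ≥ 23.
Combining, 2·2^(k + 1) ≥ 46(k+1)^4.
Hence, by induction on n, the claim holds for every n ≥ 23.
Hence the smallest such M is 23.

M = 23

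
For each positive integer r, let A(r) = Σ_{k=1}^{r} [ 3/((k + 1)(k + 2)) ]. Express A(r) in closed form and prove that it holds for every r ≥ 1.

We claim A(r) = 3r/(2(r + 2)) for all r ≥ 1.
When r = 1: A(1) = 1/2, and the closed form gives 1/2. They agree.
For the inductive step, assume it holds for an arbitrary k ≥ 1, so A(k) = 3k/(2(k + 2)).
Then A(k+1) = A(k) + (3/((k + 2)(k + 3))) = (3k/(2(k + 2))) + (3/((k + 2)(k + 3))).
Simplifying, A(k+1) = 3(k + 1)/(2(k + 3)) = 3(k+1)/(2((k+1) + 2)),
which is the closed form with r = k+1.
This completes the induction.

A(r) = 3r/(2(r + 2))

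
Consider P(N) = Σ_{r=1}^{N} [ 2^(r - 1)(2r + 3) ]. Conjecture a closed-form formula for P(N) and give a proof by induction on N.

We claim P(N) = 2^N(2N + 1) - 1 for all N ≥ 1.
When N = 1: P(1) = 5, and the closed form gives 5. They agree.
Suppose the result is true for N = r, so P(r) = 2^r(2r + 1) - 1.
Then P(r+1) = P(r) + (2^r(2r + 5)) = (2^r(2r + 1) - 1) + (2^r(2r + 5)).
Simplifying, P(r+1) = 4·2^r·r + 6·2^r - 1 = 2^(r+1)(2(r+1) + 1) - 1,
which is the closed form with N = r+1.
This completes the induction.

P(N) = 2^N(2N + 1) - 1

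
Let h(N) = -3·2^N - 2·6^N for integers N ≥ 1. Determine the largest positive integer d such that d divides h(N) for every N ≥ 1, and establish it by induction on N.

d = 6

Computing the first values: h(1) = -18 and h(2) = -84; gcd(-18, -84) = 6, so d ≤ 6.
We prove 6 | -3·2^N - 2·6^N for all N ≥ 1 by induction on N.
Base step (N = 1): h(1) = -18 = 6·(-3), so 6 | h(1).
Inductive step: suppose the statement holds for some i ≥ 1, i.e. 6 | h(i). Then
h(i+1) − 6·h(i) = (-3·2^(i+1) - 2·6^(i+1)) − 6·(-3·2^i - 2·6^i) = (-3)·2^i·(2 − 6) = (12)·2^i. Since 6 | h(i) by the inductive hypothesis, 6 | 6·h(i); and 6 | 12 since 12 = 6·2. Therefore 6 | h(i+1).
This completes the induction.
Therefore the largest such d is 6.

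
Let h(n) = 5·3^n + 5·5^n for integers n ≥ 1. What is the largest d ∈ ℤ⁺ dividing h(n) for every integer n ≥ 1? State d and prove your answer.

Computing the first values: h(1) = 40 and h(2) = 170; gcd(40, 170) = 10, so d ≤ 10.
We prove 10 | 5·3^n + 5·5^n for all n ≥ 1 by induction on n.
When n = 1: h(1) = 40 = 10·(4), so 10 | h(1).
Inductive step: suppose the statement holds for some j ≥ 1, i.e. 10 | h(j). Then
h(j+1) − 5·h(j) = (5·3^(j+1) + 5·5^(j+1)) − 5·(5·3^j + 5·5^j) = (5)·3^j·(3 − 5) = (-10)·3^j. Since 10 | h(j) by the inductive hypothesis, 10 | 5·h(j); and 10 | -10 since -10 = 10·-1. Therefore 10 | h(j+1).
Hence, by induction on n, the claim holds for every n ≥ 1.
Therefore the largest such d is 10.

d = 10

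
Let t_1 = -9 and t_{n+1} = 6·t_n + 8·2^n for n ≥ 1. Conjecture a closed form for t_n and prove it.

t_n = -2^(n + 1) - 5·6^(n - 1)

Computing the first terms: t_1 = -9, t_2 = -38, t_3 = -196. This suggests t_n = -2^(n + 1) - 5·6^(n - 1).
Base step (n = 1): the formula gives -9 = -9 = t_1.
For the inductive step, assume it holds for an arbitrary p ≥ 1, so t_p = -2^(p + 1) - 5·6^(p - 1).
Then t_{p+1} = 6·t_p + 8·2^p = 6·(-2^(p + 1) - 5·6^(p - 1)) + 8·2^p = -2^(p + 2) - 5·6^p = -2^((p+1) + 1) - 5·6^((p+1) - 1),
which is the claimed formula at n = p+1.
By induction, the statement is established for all n ≥ 1.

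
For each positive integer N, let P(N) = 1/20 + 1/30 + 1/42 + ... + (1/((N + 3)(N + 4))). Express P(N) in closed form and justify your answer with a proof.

We claim P(N) = N/(4(N + 4)) for all N ≥ 1.
Base case (N = 1): P(1) = 1/20, and the closed form gives 1/20. They agree.
Inductive step: suppose the statement holds for some i ≥ 1, so P(i) = i/(4(i + 4)).
Then P(i+1) = P(i) + (1/((i + 4)(i + 5))) = (i/(4(i + 4))) + (1/((i + 4)(i + 5))).
Simplifying, P(i+1) = (i + 1)/(4(i + 5)) = (i+1)/(4((i+1) + 4)),
which is the closed form with N = i+1.
By the principle of mathematical induction, the result holds for all N ≥ 1.

P(N) = N/(4(N + 4))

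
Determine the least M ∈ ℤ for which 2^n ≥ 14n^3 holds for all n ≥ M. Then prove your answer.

At n = 15: 32768 < 47250, so the inequality fails and M ≥ 16. We prove 2^n ≥ 14n^3 for all n ≥ 16.
When n = 16: 2^n = 65536 and 14n^3 = 57344, so 65536 ≥ 57344.
For the inductive step, assume it holds for an arbitrary m ≥ 16, so 2^m ≥ 14m^3.
Then 2^(m + 1) = 2·(2^m) ≥ 2·(14m^3).
Also, for m ≥ 16 we have 2·(14m^3) ≥ 14(m+1)^3, since 2 ≥ (1 + 1/m)^3 for all m ≥ 16.
Combining, 2^(m + 1) ≥ 14(m+1)^3.
Hence, by induction on n, the claim holds for every n ≥ 16.
Hence the smallest such M is 16.

M = 16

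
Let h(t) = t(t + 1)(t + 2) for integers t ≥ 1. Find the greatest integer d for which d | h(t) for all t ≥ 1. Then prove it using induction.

d = 6

Computing the first values: h(1) = 6 and h(2) = 24; gcd(6, 24) = 6, so d ≤ 6.
We prove 6 | t(t + 1)(t + 2) for all t ≥ 1 by induction on t.
For the base case t = 1: h(1) = 6 = 6·(1), so 6 | h(1).
Inductive step: assume the claim holds for t = i, i.e. 6 | h(i). Then
h(i+1) − h(i) = (i+1)·(i+2)·(i+3) − i·(i+1)·(i+2) = (i+1)·(i+2)·[(i+3) − i] = 3·(i+1)·(i+2). The product of 2 consecutive integers is divisible by (2)! = 2, so h(i+1) − h(i) is divisible by 3·2 = 6. By the inductive hypothesis 6 | h(i), hence 6 | h(i+1).
By induction, the statement is established for all t ≥ 1.
Therefore the largest such d is 6.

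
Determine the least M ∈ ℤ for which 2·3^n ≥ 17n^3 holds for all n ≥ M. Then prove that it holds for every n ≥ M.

M = 8

At n = 7: 4374 < 5831, so the inequality fails and M ≥ 8. We prove 2·3^n ≥ 17n^3 for all n ≥ 8.
When n = 8: 2·3^n = 13122 and 17n^3 = 8704, so 13122 ≥ 8704.
Inductive step: assume the claim holds for n = m, so 2·3^m ≥ 17m^3.
Then 2·3^(m + 1) = 3·(2·3^m) ≥ 3·(17m^3).
Also, for m ≥ 8 we have 3·(17m^3) ≥ 17(m+1)^3, since 3 ≥ (1 + 1/m)^3 for all m ≥ 8.
Combining, 2·3^(m + 1) ≥ 17(m+1)^3.
Hence, by induction on n, the claim holds for every n ≥ 8.
Hence the smallest such M is 8.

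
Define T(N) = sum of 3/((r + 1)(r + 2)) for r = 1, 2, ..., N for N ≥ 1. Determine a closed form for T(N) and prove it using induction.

We claim T(N) = 3N/(2(N + 2)) for all N ≥ 1.
Base case (N = 1): T(1) = 1/2, and the closed form gives 1/2. They agree.
Suppose the result is true for N = r, so T(r) = 3r/(2(r + 2)).
Then T(r+1) = T(r) + (3/((r + 2)(r + 3))) = (3r/(2(r + 2))) + (3/((r + 2)(r + 3))).
Simplifying, T(r+1) = 3(r + 1)/(2(r + 3)) = 3(r+1)/(2((r+1) + 2)),
which is the closed form with N = r+1.
This completes the induction.

T(N) = 3N/(2(N + 2))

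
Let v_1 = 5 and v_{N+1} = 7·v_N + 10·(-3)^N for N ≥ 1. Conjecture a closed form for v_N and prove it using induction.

Computing the first terms: v_1 = 5, v_2 = 5, v_3 = 125. This suggests v_N = -(-3)^N + 2·7^(N - 1).
Base step (N = 1): the formula gives 5 = 5 = v_1.
For the inductive step, assume it holds for an arbitrary k ≥ 1, so v_k = -(-3)^k + 2·7^(k - 1).
Then v_{k+1} = 7·v_k + 10·(-3)^k = 7·(-(-3)^k + 2·7^(k - 1)) + 10·(-3)^k = -(-3)^(k + 1) + 2·7^k = -(-3)^(k+1) + 2·7^((k+1) - 1),
which is the claimed formula at N = k+1.
By induction, the statement is established for all N ≥ 1.

v_N = -(-3)^N + 2·7^(N - 1)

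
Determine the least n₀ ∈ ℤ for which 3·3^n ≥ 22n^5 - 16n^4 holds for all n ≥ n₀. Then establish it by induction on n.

At n = 13: 4782969 < 7711470, so the inequality fails and n₀ ≥ 14. We prove 3·3^n ≥ 22n^5 - 16n^4 for all n ≥ 14.
Base case (n = 14): 3·3^n = 14348907 and 22n^5 - 16n^4 = 11217472, so 14348907 ≥ 11217472.
Suppose the result is true for n = j, so 3·3^j ≥ 22j^5 - 16j^4.
Then 3·3^(j + 1) = 3·(3·3^j) ≥ 3·(22j^5 - 16j^4).
Also, for j ≥ 14 we have 3·(22j^5 - 16j^4) ≥ 22(j+1)^5 - 16(j+1)^4, since 3·(22j^5 - 16j^4) − (22(j+1)^5 - 16(j+1)^4) = 44j^5 - 142j^4 - 156j^3 - 124j^2 - 46j - 6, which is nonnegative for all j ≥ 14.
Combining, 3·3^(j + 1) ≥ 22(j+1)^5 - 16(j+1)^4.
This completes the induction.
Hence the smallest such n₀ is 14.

n₀ = 14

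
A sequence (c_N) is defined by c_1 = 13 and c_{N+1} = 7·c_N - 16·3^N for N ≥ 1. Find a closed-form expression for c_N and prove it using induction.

Computing the first terms: c_1 = 13, c_2 = 43, c_3 = 157. This suggests c_N = 4·3^N + 7^(N - 1).
When N = 1: the formula gives 13 = 13 = c_1.
Inductive step: assume the claim holds for N = p, so c_p = 4·3^p + 7^(p - 1).
Then c_{p+1} = 7·c_p - 16·3^p = 7·(4·3^p + 7^(p - 1)) - 16·3^p = 4·3^(p + 1) + 7^p = 4·3^(p+1) + 7^((p+1) - 1),
which is the claimed formula at N = p+1.
By the principle of mathematical induction, the result holds for all N ≥ 1.

c_N = 4·3^N + 7^(N - 1)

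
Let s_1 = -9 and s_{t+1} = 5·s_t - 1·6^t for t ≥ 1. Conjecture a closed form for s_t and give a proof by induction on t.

s_t = -3·5^(t - 1) - 6^t

Computing the first terms: s_1 = -9, s_2 = -51, s_3 = -291. This suggests s_t = -3·5^(t - 1) - 6^t.
Base case (t = 1): the formula gives -9 = -9 = s_1.
Suppose the result is true for t = p, so s_p = -3·5^(p - 1) - 6^p.
Then s_{p+1} = 5·s_p - 1·6^p = 5·(-3·5^(p - 1) - 6^p) - 1·6^p = -3·5^p - 6^(p + 1) = -3·5^((p+1) - 1) - 6^(p+1),
which is the claimed formula at t = p+1.
By the principle of mathematical induction, the result holds for all t ≥ 1.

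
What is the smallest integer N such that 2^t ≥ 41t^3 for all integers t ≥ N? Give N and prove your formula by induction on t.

At t = 17: 131072 < 201433, so the inequality fails and N ≥ 18. We prove 2^t ≥ 41t^3 for all t ≥ 18.
Base case (t = 18): 2^t = 262144 and 41t^3 = 239112, so 262144 ≥ 239112.
Inductive step: assume the claim holds for t = j, so 2^j ≥ 41j^3.
Then 2^(j + 1) = 2·(2^j) ≥ 2·(41j^3).
Also, for j ≥ 18 we have 2·(41j^3) ≥ 41(j+1)^3, since 2 ≥ (1 + 1/j)^3 for all j ≥ 18.
Combining, 2^(j + 1) ≥ 41(j+1)^3.
By induction, the statement is established for all t ≥ 18.
Hence the smallest such N is 18.

N = 18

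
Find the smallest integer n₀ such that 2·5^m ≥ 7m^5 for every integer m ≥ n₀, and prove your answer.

n₀ = 7

At m = 6: 31250 < 54432, so the inequality fails and n₀ ≥ 7. We prove 2·5^m ≥ 7m^5 for all m ≥ 7.
Base case (m = 7): 2·5^m = 156250 and 7m^5 = 117649, so 156250 ≥ 117649.
Inductive step: assume the claim holds for m = r, so 2·5^r ≥ 7r^5.
Then 2·5^(r + 1) = 5·(2·5^r) ≥ 5·(7r^5).
Also, for r ≥ 7 we have 5·(7r^5) ≥ 7(r+1)^5, since 5 ≥ (1 + 1/r)^5 for all r ≥ 7.
Combining, 2·5^(r + 1) ≥ 7(r+1)^5.
This completes the induction.
Hence the smallest such n₀ is 7.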